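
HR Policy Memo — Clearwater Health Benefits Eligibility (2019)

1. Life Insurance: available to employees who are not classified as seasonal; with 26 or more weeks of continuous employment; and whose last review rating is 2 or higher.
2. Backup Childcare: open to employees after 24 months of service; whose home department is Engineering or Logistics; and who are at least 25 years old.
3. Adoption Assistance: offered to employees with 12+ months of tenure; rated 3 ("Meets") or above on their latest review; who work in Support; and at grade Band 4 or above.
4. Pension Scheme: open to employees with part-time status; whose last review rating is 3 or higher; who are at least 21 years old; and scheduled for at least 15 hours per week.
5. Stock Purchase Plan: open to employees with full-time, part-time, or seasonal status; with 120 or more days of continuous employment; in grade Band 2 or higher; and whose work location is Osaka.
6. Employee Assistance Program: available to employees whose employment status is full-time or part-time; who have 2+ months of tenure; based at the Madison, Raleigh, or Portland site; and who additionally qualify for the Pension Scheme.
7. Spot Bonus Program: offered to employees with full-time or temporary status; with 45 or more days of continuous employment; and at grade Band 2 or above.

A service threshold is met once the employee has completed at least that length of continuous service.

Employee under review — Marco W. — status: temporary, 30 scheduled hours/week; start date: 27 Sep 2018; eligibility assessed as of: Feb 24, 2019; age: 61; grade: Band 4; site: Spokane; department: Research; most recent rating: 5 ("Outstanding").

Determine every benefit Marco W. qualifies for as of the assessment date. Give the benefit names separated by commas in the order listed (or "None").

Service from 27 Sep 2018 to Feb 24, 2019: 150 days.
Life Insurance — status temporary ✓ (not excluded); service 150 days < 26 weeks (≈182 days) ✗ → not eligible.
Backup Childcare — service 150 days < 24 months (≈720 days) ✗ → not eligible.
Adoption Assistance — service 150 days < 12 months (≈360 days) ✗ → not eligible.
Pension Scheme — status temporary ✗ (requires part-time) → not eligible.
Stock Purchase Plan — status temporary ✗ (requires full-time, part-time, or seasonal) → not eligible.
Employee Assistance Program — status temporary ✗ (requires full-time or part-time) → not eligible.
Spot Bonus Program — status temporary ✓; service 150 days ≥ 45 days ✓; grade Band 4 ≥ Band 2 ✓ → eligible.

Spot Bonus Program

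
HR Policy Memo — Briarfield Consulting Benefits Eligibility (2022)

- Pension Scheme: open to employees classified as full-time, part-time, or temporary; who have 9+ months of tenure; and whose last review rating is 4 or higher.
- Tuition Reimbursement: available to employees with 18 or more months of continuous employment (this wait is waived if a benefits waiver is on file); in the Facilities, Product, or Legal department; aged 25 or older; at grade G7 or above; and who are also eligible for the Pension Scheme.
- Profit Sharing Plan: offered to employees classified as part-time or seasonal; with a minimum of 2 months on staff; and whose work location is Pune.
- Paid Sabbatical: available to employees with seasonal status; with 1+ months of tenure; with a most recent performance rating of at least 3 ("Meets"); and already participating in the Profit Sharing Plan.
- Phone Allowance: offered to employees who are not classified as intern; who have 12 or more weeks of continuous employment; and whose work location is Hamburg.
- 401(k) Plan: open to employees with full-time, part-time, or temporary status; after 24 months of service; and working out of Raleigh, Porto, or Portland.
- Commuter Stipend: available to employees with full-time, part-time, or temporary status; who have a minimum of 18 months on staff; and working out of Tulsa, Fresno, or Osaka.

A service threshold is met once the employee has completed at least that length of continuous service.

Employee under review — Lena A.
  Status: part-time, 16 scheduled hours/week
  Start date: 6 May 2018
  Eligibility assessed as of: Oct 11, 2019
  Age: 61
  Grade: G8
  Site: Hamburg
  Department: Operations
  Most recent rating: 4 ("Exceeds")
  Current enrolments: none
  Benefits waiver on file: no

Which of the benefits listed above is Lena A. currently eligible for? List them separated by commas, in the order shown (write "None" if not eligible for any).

Service from 6 May 2018 to Oct 11, 2019: 523 days.
Pension Scheme — status part-time ✓; service 523 days ≥ 9 months (≈270 days) ✓; rating 4 ≥ 4 ✓ → eligible.
Tuition Reimbursement — no waiver, service 523 days < 18 months (≈540 days) ✗ → not eligible.
Profit Sharing Plan — status part-time ✓; service 523 days ≥ 2 months (≈60 days) ✓; site Hamburg ✗ (not Pune) → not eligible.
Paid Sabbatical — status part-time ✗ (requires seasonal) → not eligible.
Phone Allowance — status part-time ✓ (not excluded); service 523 days ≥ 12 weeks (≈84 days) ✓; site Hamburg ✓ → eligible.
401(k) Plan — status part-time ✓; service 523 days < 24 months (≈720 days) ✗ → not eligible.
Commuter Stipend — status part-time ✓; service 523 days < 18 months (≈540 days) ✗ → not eligible.

Pension Scheme, Phone Allowance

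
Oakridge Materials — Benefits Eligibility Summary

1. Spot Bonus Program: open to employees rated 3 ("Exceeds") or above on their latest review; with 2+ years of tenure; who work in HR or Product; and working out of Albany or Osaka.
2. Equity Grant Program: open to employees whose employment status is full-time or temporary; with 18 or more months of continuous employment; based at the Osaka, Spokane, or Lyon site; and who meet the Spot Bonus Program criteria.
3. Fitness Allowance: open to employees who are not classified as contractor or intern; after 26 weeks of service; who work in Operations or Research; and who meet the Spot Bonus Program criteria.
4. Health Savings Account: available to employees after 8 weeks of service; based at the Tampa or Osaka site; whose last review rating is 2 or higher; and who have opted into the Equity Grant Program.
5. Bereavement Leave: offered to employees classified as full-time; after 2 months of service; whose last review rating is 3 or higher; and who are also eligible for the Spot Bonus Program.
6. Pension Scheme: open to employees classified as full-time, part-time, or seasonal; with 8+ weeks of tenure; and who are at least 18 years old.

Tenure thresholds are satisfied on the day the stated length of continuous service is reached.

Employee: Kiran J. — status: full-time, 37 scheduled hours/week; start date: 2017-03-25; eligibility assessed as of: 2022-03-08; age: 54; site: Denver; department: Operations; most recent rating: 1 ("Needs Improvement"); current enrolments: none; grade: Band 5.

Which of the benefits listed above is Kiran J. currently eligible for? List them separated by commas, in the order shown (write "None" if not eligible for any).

Service from 2017-03-25 to 2022-03-08: 1809 days.
Spot Bonus Program — rating 1 < 3 ✗ → not eligible.
Equity Grant Program — status full-time ✓; service 1809 days ≥ 18 months (≈540 days) ✓; site Denver ✗ (not Osaka, Spokane, or Lyon) → not eligible.
Fitness Allowance — status full-time ✓ (not excluded); service 1809 days ≥ 26 weeks (≈182 days) ✓; dept Operations ✓; not eligible for Spot Bonus Program ✗ → not eligible.
Health Savings Account — service 1809 days ≥ 8 weeks (≈56 days) ✓; site Denver ✗ (not Tampa or Osaka) → not eligible.
Bereavement Leave — status full-time ✓; service 1809 days ≥ 2 months (≈60 days) ✓; rating 1 < 3 ✗ → not eligible.
Pension Scheme — status full-time ✓; service 1809 days ≥ 8 weeks (≈56 days) ✓; age 54 ≥ 18 ✓ → eligible.

Pension Scheme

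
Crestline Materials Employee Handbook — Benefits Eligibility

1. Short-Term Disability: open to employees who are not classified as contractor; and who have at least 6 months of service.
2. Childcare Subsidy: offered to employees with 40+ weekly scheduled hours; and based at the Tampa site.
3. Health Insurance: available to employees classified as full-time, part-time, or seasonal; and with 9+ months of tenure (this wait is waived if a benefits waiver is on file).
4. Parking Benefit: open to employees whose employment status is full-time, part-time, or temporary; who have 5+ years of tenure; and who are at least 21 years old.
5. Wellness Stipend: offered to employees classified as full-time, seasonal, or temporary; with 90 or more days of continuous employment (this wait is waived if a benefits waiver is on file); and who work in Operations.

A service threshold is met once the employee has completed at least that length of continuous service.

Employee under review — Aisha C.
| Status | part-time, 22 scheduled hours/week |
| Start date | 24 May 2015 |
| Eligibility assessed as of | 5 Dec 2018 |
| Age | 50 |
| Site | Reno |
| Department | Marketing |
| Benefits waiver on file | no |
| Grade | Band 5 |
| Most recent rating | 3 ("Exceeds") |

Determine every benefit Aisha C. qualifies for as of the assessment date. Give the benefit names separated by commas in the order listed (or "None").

Short-Term Disability, Health Insurance

Service from 24 May 2015 to 5 Dec 2018: 1291 days.
Short-Term Disability — status part-time ✓ (not excluded); service 1291 days ≥ 6 months (≈180 days) ✓ → eligible.
Childcare Subsidy — 22 hrs/wk < 40 ✗ → not eligible.
Health Insurance — status part-time ✓; no waiver, service 1291 days ≥ 9 months (≈270 days) ✓ → eligible.
Parking Benefit — status part-time ✓; service 1291 days < 5 years (≈1825 days) ✗ → not eligible.
Wellness Stipend — status part-time ✗ (requires full-time, seasonal, or temporary) → not eligible.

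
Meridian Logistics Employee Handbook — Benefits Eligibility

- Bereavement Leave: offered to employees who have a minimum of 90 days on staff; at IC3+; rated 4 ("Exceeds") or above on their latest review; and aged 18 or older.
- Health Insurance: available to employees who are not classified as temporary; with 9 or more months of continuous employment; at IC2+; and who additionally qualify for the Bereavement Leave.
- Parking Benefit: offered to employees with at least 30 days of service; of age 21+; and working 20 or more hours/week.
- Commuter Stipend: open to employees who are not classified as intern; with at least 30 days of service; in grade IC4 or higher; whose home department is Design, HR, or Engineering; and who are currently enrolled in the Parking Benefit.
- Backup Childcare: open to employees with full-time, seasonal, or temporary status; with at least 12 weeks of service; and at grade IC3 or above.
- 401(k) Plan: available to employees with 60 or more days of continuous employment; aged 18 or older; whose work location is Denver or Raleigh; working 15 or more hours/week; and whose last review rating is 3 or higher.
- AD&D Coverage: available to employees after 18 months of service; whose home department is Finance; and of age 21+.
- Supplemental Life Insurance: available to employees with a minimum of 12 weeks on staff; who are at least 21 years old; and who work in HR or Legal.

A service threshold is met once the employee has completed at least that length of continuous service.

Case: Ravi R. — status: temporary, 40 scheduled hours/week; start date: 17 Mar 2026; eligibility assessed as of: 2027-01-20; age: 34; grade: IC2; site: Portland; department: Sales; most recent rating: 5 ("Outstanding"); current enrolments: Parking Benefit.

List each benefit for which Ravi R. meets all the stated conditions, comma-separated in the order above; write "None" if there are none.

Service from 17 Mar 2026 to 2027-01-20: 309 days.
Bereavement Leave — service 309 days ≥ 90 days ✓; grade IC2 < IC3 ✗ → not eligible.
Health Insurance — status temporary ✗ (excluded) → not eligible.
Parking Benefit — service 309 days ≥ 30 days ✓; age 34 ≥ 21 ✓; 40 hrs/wk ≥ 20 ✓ → eligible.
Commuter Stipend — status temporary ✓ (not excluded); service 309 days ≥ 30 days ✓; grade IC2 < IC4 ✗ → not eligible.
Backup Childcare — status temporary ✓; service 309 days ≥ 12 weeks (≈84 days) ✓; grade IC2 < IC3 ✗ → not eligible.
401(k) Plan — service 309 days ≥ 60 days ✓; age 34 ≥ 18 ✓; site Portland ✗ (not Denver or Raleigh) → not eligible.
AD&D Coverage — service 309 days < 18 months (≈540 days) ✗ → not eligible.
Supplemental Life Insurance — service 309 days ≥ 12 weeks (≈84 days) ✓; age 34 ≥ 21 ✓; dept Sales ✗ → not eligible.

Parking Benefit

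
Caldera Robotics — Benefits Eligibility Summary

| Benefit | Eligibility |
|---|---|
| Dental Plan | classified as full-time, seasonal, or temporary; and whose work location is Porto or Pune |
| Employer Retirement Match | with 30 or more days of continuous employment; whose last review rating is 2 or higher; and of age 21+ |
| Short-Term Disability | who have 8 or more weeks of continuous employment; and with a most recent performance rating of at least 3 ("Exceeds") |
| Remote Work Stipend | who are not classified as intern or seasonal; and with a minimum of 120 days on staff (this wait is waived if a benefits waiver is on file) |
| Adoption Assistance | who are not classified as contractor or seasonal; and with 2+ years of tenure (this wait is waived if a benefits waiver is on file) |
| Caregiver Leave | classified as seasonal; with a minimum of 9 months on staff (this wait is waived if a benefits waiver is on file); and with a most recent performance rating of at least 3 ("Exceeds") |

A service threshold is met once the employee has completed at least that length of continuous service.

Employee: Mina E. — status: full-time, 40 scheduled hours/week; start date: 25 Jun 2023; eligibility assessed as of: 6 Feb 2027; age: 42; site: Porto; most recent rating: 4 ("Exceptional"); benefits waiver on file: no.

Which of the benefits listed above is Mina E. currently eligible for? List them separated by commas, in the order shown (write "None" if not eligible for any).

Service from 25 Jun 2023 to 6 Feb 2027: 1322 days.
Dental Plan — status full-time ✓; site Porto ✓ → eligible.
Employer Retirement Match — service 1322 days ≥ 30 days ✓; rating 4 ≥ 2 ✓; age 42 ≥ 21 ✓ → eligible.
Short-Term Disability — service 1322 days ≥ 8 weeks (≈56 days) ✓; rating 4 ≥ 3 ✓ → eligible.
Remote Work Stipend — status full-time ✓ (not excluded); no waiver, service 1322 days ≥ 120 days ✓ → eligible.
Adoption Assistance — status full-time ✓ (not excluded); no waiver, service 1322 days ≥ 2 years (≈730 days) ✓ → eligible.
Caregiver Leave — status full-time ✗ (requires seasonal) → not eligible.

Dental Plan, Employer Retirement Match, Short-Term Disability, Remote Work Stipend, Adoption Assistance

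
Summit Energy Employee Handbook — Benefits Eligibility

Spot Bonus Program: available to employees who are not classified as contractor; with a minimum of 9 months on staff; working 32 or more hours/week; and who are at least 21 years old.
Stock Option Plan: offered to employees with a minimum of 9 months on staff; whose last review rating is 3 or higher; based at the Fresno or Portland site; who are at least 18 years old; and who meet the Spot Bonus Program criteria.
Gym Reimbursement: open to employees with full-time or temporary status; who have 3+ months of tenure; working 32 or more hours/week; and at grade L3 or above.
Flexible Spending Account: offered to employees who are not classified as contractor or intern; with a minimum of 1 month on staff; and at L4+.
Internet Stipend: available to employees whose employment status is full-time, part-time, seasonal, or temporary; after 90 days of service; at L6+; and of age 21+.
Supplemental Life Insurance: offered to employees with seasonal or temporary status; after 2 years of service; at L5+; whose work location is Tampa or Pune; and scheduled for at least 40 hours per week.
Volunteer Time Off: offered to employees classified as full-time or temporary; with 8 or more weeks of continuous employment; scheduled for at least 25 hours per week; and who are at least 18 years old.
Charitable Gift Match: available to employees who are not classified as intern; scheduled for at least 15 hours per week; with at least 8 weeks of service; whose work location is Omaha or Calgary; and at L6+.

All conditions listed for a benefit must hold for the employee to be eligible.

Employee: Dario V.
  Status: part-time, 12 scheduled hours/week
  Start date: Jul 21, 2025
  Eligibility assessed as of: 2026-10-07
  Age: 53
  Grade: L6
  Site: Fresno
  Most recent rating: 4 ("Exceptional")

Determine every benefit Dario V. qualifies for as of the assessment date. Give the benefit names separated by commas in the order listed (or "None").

Flexible Spending Account, Internet Stipend

Service from Jul 21, 2025 to 2026-10-07: 443 days.
Spot Bonus Program — status part-time ✓ (not excluded); service 443 days ≥ 9 months (≈270 days) ✓; 12 hrs/wk < 32 ✗ → not eligible.
Stock Option Plan — service 443 days ≥ 9 months (≈270 days) ✓; rating 4 ≥ 3 ✓; site Fresno ✓; age 53 ≥ 18 ✓; not eligible for Spot Bonus Program ✗ → not eligible.
Gym Reimbursement — status part-time ✗ (requires full-time or temporary) → not eligible.
Flexible Spending Account — status part-time ✓ (not excluded); service 443 days ≥ 1 month (≈30 days) ✓; grade L6 ≥ L4 ✓ → eligible.
Internet Stipend — status part-time ✓; service 443 days ≥ 90 days ✓; grade L6 ≥ L6 ✓; age 53 ≥ 21 ✓ → eligible.
Supplemental Life Insurance — status part-time ✗ (requires seasonal or temporary) → not eligible.
Volunteer Time Off — status part-time ✗ (requires full-time or temporary) → not eligible.
Charitable Gift Match — status part-time ✓ (not excluded); 12 hrs/wk < 15 ✗ → not eligible.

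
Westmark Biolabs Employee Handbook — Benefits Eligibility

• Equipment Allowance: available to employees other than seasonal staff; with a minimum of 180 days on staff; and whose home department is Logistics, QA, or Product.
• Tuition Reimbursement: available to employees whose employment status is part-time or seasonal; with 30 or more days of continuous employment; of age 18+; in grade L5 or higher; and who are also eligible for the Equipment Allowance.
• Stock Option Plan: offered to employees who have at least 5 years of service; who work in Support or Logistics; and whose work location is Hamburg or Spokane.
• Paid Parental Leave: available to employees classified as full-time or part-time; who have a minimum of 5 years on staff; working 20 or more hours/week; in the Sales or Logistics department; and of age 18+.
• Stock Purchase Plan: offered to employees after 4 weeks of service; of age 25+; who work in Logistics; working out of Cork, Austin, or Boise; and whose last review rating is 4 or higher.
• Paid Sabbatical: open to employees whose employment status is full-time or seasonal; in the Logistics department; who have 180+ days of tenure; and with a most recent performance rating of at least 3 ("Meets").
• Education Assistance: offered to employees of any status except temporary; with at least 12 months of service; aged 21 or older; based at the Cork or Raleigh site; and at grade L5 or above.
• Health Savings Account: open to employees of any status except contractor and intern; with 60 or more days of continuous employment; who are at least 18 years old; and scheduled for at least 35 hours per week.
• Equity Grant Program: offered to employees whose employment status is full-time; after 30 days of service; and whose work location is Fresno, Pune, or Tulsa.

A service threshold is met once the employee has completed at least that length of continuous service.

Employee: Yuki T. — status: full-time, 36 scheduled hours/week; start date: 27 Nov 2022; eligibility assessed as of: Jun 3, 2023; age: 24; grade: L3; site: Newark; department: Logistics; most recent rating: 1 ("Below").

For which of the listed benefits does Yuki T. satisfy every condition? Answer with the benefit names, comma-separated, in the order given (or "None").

Service from 27 Nov 2022 to Jun 3, 2023: 188 days.
Equipment Allowance — status full-time ✓ (not excluded); service 188 days ≥ 180 days ✓; dept Logistics ✓ → eligible.
Tuition Reimbursement — status full-time ✗ (requires part-time or seasonal) → not eligible.
Stock Option Plan — service 188 days < 5 years (≈1825 days) ✗ → not eligible.
Paid Parental Leave — status full-time ✓; service 188 days < 5 years (≈1825 days) ✗ → not eligible.
Stock Purchase Plan — service 188 days ≥ 4 weeks (≈28 days) ✓; age 24 < 25 ✗ → not eligible.
Paid Sabbatical — status full-time ✓; dept Logistics ✓; service 188 days ≥ 180 days ✓; rating 1 < 3 ✗ → not eligible.
Education Assistance — status full-time ✓ (not excluded); service 188 days < 12 months (≈360 days) ✗ → not eligible.
Health Savings Account — status full-time ✓ (not excluded); service 188 days ≥ 60 days ✓; age 24 ≥ 18 ✓; 36 hrs/wk ≥ 35 ✓ → eligible.
Equity Grant Program — status full-time ✓; service 188 days ≥ 30 days ✓; site Newark ✗ (not Fresno, Pune, or Tulsa) → not eligible.

Equipment Allowance, Health Savings Account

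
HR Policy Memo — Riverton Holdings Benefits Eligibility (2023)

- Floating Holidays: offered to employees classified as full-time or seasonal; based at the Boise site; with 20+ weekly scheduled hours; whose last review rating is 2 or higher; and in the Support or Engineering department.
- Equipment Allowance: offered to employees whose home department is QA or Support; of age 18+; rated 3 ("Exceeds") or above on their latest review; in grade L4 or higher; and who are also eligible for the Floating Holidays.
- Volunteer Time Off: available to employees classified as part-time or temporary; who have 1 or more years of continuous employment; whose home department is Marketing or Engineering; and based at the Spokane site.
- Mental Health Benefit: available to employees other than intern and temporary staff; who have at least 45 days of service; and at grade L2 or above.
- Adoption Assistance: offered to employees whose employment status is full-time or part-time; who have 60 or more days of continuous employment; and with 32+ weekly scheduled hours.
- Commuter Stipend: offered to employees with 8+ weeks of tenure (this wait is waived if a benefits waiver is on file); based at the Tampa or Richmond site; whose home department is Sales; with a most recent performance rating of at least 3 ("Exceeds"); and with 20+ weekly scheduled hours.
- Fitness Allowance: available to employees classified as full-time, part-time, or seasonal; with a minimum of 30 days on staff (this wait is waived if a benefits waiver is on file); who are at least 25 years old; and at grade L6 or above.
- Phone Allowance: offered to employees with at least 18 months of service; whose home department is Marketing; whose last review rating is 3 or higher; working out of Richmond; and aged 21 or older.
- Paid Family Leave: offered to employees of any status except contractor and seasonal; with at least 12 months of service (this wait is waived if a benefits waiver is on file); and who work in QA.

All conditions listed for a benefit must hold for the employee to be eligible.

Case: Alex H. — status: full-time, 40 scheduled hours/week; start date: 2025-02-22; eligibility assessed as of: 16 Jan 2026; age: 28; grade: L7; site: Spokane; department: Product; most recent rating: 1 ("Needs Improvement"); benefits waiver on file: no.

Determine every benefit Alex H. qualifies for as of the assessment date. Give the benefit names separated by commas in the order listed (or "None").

Service from 2025-02-22 to 16 Jan 2026: 328 days.
Floating Holidays — status full-time ✓; site Spokane ✗ (not Boise) → not eligible.
Equipment Allowance — dept Product ✗ → not eligible.
Volunteer Time Off — status full-time ✗ (requires part-time or temporary) → not eligible.
Mental Health Benefit — status full-time ✓ (not excluded); service 328 days ≥ 45 days ✓; grade L7 ≥ L2 ✓ → eligible.
Adoption Assistance — status full-time ✓; service 328 days ≥ 60 days ✓; 40 hrs/wk ≥ 32 ✓ → eligible.
Commuter Stipend — no waiver, service 328 days ≥ 8 weeks (≈56 days) ✓; site Spokane ✗ (not Tampa or Richmond) → not eligible.
Fitness Allowance — status full-time ✓; no waiver, service 328 days ≥ 30 days ✓; age 28 ≥ 25 ✓; grade L7 ≥ L6 ✓ → eligible.
Phone Allowance — service 328 days < 18 months (≈540 days) ✗ → not eligible.
Paid Family Leave — status full-time ✓ (not excluded); no waiver, service 328 days < 12 months (≈360 days) ✗ → not eligible.

Mental Health Benefit, Adoption Assistance, Fitness Allowance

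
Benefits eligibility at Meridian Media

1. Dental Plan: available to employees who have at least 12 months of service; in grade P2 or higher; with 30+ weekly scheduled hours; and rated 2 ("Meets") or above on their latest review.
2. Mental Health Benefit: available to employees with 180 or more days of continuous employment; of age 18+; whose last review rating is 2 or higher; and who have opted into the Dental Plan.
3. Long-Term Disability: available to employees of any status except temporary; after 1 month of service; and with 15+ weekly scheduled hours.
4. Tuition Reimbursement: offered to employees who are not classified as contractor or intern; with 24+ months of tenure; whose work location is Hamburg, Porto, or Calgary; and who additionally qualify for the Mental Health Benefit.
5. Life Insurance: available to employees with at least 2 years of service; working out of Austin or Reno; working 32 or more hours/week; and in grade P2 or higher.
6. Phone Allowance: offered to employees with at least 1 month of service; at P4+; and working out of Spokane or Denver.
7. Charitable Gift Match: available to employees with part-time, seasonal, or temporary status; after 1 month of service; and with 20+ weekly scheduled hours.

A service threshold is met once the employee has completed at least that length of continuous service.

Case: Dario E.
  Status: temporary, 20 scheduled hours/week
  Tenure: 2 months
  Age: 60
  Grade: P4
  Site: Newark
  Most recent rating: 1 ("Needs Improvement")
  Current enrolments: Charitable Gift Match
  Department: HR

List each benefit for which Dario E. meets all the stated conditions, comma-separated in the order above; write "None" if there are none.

Charitable Gift Match

Dental Plan — service 2 months < 12 months ✗ → not eligible.
Mental Health Benefit — service 2 months < 180 days ✗ → not eligible.
Long-Term Disability — status temporary ✗ (excluded) → not eligible.
Tuition Reimbursement — status temporary ✓ (not excluded); service 2 months < 24 months ✗ → not eligible.
Life Insurance — service 2 months < 2 years (≈730 days) ✗ → not eligible.
Phone Allowance — service 2 months ≥ 1 month ✓; grade P4 ≥ P4 ✓; site Newark ✗ (not Spokane or Denver) → not eligible.
Charitable Gift Match — status temporary ✓; service 2 months ≥ 1 month ✓; 20 hrs/wk ≥ 20 ✓ → eligible.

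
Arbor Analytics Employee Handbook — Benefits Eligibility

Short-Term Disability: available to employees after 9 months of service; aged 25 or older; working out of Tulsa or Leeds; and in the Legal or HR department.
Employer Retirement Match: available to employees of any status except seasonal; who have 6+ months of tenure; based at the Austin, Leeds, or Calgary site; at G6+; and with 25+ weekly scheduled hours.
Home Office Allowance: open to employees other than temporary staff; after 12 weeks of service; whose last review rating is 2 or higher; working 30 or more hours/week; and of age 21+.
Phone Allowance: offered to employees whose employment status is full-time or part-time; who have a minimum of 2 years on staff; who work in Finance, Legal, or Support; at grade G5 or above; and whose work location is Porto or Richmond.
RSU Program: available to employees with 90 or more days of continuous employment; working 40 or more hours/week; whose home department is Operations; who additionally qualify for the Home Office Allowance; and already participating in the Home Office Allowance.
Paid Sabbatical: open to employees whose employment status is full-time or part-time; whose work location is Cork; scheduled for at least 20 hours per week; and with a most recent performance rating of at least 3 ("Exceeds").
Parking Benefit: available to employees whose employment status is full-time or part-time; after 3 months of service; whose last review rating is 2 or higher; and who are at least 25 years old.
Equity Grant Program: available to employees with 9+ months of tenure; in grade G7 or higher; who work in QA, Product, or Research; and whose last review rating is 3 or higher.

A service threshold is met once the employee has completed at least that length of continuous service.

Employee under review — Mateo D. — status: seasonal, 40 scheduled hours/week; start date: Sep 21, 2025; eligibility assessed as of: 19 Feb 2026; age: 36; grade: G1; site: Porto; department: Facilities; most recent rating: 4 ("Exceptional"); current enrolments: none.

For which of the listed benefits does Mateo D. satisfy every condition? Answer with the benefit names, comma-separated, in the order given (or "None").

Service from Sep 21, 2025 to 19 Feb 2026: 151 days.
Short-Term Disability — service 151 days < 9 months (≈270 days) ✗ → not eligible.
Employer Retirement Match — status seasonal ✗ (excluded) → not eligible.
Home Office Allowance — status seasonal ✓ (not excluded); service 151 days ≥ 12 weeks (≈84 days) ✓; rating 4 ≥ 2 ✓; 40 hrs/wk ≥ 30 ✓; age 36 ≥ 21 ✓ → eligible.
Phone Allowance — status seasonal ✗ (requires full-time or part-time) → not eligible.
RSU Program — service 151 days ≥ 90 days ✓; 40 hrs/wk ≥ 40 ✓; dept Facilities ✗ → not eligible.
Paid Sabbatical — status seasonal ✗ (requires full-time or part-time) → not eligible.
Parking Benefit — status seasonal ✗ (requires full-time or part-time) → not eligible.
Equity Grant Program — service 151 days < 9 months (≈270 days) ✗ → not eligible.

Home Office Allowance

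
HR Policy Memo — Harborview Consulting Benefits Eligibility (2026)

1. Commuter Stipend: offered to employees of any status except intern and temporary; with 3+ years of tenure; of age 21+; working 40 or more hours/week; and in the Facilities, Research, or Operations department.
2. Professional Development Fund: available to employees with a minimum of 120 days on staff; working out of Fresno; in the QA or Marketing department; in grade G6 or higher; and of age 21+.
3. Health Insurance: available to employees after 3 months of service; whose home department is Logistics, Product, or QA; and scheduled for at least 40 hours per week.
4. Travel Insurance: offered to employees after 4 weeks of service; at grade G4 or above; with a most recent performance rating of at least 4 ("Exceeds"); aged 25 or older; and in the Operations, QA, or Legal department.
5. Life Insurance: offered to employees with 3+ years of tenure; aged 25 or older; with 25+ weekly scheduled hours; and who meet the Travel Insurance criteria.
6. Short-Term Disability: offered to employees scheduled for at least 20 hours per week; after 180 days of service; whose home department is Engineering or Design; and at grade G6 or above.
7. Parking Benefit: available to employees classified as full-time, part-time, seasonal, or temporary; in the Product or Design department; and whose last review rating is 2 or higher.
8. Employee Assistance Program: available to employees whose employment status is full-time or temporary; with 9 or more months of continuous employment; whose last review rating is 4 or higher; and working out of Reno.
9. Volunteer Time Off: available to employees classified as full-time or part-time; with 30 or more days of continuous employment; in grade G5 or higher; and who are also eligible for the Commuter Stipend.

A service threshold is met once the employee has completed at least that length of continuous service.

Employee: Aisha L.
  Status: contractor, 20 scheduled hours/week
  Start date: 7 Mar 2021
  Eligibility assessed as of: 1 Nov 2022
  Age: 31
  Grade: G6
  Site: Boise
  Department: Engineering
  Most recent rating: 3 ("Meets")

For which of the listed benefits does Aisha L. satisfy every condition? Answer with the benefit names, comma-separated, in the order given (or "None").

Service from 7 Mar 2021 to 1 Nov 2022: 604 days.
Commuter Stipend — status contractor ✓ (not excluded); service 604 days < 3 years (≈1095 days) ✗ → not eligible.
Professional Development Fund — service 604 days ≥ 120 days ✓; site Boise ✗ (not Fresno) → not eligible.
Health Insurance — service 604 days ≥ 3 months (≈90 days) ✓; dept Engineering ✗ → not eligible.
Travel Insurance — service 604 days ≥ 4 weeks (≈28 days) ✓; grade G6 ≥ G4 ✓; rating 3 < 4 ✗ → not eligible.
Life Insurance — service 604 days < 3 years (≈1095 days) ✗ → not eligible.
Short-Term Disability — 20 hrs/wk ≥ 20 ✓; service 604 days ≥ 180 days ✓; dept Engineering ✓; grade G6 ≥ G6 ✓ → eligible.
Parking Benefit — status contractor ✗ (requires full-time, part-time, seasonal, or temporary) → not eligible.
Employee Assistance Program — status contractor ✗ (requires full-time or temporary) → not eligible.
Volunteer Time Off — status contractor ✗ (requires full-time or part-time) → not eligible.

Short-Term Disability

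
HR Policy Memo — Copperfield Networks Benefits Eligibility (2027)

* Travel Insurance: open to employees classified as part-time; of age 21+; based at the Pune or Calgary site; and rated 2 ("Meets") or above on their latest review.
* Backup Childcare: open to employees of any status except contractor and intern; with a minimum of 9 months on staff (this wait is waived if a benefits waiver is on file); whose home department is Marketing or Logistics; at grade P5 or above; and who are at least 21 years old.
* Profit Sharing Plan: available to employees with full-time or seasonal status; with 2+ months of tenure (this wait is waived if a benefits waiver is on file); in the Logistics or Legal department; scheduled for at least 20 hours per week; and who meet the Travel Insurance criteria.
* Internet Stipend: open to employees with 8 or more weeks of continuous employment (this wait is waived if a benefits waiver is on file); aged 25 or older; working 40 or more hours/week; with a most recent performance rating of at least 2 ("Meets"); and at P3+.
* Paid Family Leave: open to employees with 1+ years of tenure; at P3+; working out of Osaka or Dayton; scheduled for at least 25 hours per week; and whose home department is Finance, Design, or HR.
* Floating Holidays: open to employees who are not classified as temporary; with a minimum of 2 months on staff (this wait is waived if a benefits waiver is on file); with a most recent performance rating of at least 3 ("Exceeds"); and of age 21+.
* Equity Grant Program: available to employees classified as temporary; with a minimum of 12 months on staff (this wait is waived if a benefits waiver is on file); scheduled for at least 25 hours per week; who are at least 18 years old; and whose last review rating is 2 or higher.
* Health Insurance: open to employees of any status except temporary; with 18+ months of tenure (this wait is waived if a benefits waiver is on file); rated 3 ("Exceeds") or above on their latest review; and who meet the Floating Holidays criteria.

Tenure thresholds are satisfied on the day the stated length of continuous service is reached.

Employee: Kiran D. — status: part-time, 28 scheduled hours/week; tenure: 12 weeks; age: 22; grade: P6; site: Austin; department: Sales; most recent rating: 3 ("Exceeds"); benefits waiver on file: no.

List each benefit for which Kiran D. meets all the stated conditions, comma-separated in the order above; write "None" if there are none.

Floating Holidays

Travel Insurance — status part-time ✓; age 22 ≥ 21 ✓; site Austin ✗ (not Pune or Calgary) → not eligible.
Backup Childcare — status part-time ✓ (not excluded); no waiver, service 12 weeks < 9 months (≈270 days) ✗ → not eligible.
Profit Sharing Plan — status part-time ✗ (requires full-time or seasonal) → not eligible.
Internet Stipend — no waiver, service 12 weeks ≥ 8 weeks ✓; age 22 < 25 ✗ → not eligible.
Paid Family Leave — service 12 weeks < 1 year (≈365 days) ✗ → not eligible.
Floating Holidays — status part-time ✓ (not excluded); no waiver, service 12 weeks ≥ 2 months (≈60 days) ✓; rating 3 ≥ 3 ✓; age 22 ≥ 21 ✓ → eligible.
Equity Grant Program — status part-time ✗ (requires temporary) → not eligible.
Health Insurance — status part-time ✓ (not excluded); no waiver, service 12 weeks < 18 months (≈540 days) ✗ → not eligible.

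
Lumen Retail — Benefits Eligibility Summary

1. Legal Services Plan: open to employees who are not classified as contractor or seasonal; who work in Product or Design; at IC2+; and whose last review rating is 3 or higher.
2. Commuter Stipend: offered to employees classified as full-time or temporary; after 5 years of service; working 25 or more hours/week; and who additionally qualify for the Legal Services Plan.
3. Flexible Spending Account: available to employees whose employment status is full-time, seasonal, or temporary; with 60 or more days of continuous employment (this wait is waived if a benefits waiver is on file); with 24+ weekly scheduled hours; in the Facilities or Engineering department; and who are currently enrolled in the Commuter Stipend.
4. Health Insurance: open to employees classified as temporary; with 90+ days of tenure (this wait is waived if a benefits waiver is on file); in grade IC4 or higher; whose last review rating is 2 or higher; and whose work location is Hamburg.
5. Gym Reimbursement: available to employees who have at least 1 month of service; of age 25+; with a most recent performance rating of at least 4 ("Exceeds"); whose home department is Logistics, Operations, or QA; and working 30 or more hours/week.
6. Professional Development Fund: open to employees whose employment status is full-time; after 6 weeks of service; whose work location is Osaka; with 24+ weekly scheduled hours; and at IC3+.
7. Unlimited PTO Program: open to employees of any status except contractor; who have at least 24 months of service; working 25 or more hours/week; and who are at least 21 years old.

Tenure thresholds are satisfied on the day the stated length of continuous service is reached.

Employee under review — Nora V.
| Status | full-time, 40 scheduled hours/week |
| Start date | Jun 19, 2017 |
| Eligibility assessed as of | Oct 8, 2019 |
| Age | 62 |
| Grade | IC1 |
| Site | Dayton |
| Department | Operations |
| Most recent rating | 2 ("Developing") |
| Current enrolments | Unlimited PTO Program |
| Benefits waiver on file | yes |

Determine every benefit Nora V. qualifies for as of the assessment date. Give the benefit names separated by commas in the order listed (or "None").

Unlimited PTO Program

Service from Jun 19, 2017 to Oct 8, 2019: 841 days.
Legal Services Plan — status full-time ✓ (not excluded); dept Operations ✗ → not eligible.
Commuter Stipend — status full-time ✓; service 841 days < 5 years (≈1825 days) ✗ → not eligible.
Flexible Spending Account — status full-time ✓; benefits waiver on file ✓; 40 hrs/wk ≥ 24 ✓; dept Operations ✗ → not eligible.
Health Insurance — status full-time ✗ (requires temporary) → not eligible.
Gym Reimbursement — service 841 days ≥ 1 month (≈30 days) ✓; age 62 ≥ 25 ✓; rating 2 < 4 ✗ → not eligible.
Professional Development Fund — status full-time ✓; service 841 days ≥ 6 weeks (≈42 days) ✓; site Dayton ✗ (not Osaka) → not eligible.
Unlimited PTO Program — status full-time ✓ (not excluded); service 841 days ≥ 24 months (≈720 days) ✓; 40 hrs/wk ≥ 25 ✓; age 62 ≥ 21 ✓ → eligible.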